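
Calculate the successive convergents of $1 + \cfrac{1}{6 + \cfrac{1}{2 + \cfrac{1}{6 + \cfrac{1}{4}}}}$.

1/1, 7/6, 15/13, 97/84, 403/349

Using the convergent recurrence p_i = a_i*p_{i-1} + p_{i-2}, q_i = a_i*q_{i-1} + q_{i-2} with p_{-2}=0, p_{-1}=1, q_{-2}=1, q_{-1}=0:
  i=0: a_0=1, p_0 = 1*1 + 0 = 1, q_0 = 1*0 + 1 = 1.
  i=1: a_1=6, p_1 = 6*1 + 1 = 7, q_1 = 6*1 + 0 = 6.
  i=2: a_2=2, p_2 = 2*7 + 1 = 15, q_2 = 2*6 + 1 = 13.
  i=3: a_3=6, p_3 = 6*15 + 7 = 97, q_3 = 6*13 + 6 = 84.
  i=4: a_4=4, p_4 = 4*97 + 15 = 403, q_4 = 4*84 + 13 = 349.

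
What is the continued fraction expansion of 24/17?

[1; 2, 2, 3]

Run the Euclidean algorithm on 24 and 17; the successive quotients are the partial quotients a_0, a_1, ... (each step inverts the fractional part left over by the previous one):
  24 = 1*17 + 7, so a_0 = 1.
  17 = 2*7 + 3, so a_1 = 2.
  7 = 2*3 + 1, so a_2 = 2.
  3 = 3*1 + 0, so a_3 = 3.
The remainder reaches 0 after 4 divisions, so the expansion has 4 partial quotients, read off in order.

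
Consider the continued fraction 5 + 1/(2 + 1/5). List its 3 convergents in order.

Using the convergent recurrence p_i = a_i*p_{i-1} + p_{i-2}, q_i = a_i*q_{i-1} + q_{i-2} with p_{-2}=0, p_{-1}=1, q_{-2}=1, q_{-1}=0:
  i=0: a_0=5, p_0 = 5*1 + 0 = 5, q_0 = 5*0 + 1 = 1.
  i=1: a_1=2, p_1 = 2*5 + 1 = 11, q_1 = 2*1 + 0 = 2.
  i=2: a_2=5, p_2 = 5*11 + 5 = 60, q_2 = 5*2 + 1 = 11.

5/1, 11/2, 60/11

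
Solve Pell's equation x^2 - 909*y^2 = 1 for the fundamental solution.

(x, y) = (80801, 2680)

First expand sqrt(909) as a continued fraction. With x_i = (sqrt(909) + m_i)/d_i and (m_0, d_0) = (0, 1): a_0 = floor(sqrt(909)) = 30, since 30^2 = 900 <= 909 < 961 = 31^2.
Iterate m_{i+1} = d_i*a_i - m_i, d_{i+1} = (909 - m_{i+1}^2)/d_i, a_{i+1} = floor((a_0 + m_{i+1})/d_{i+1}):
  m_1 = 1*30 - 0 = 30, d_1 = (909 - 30^2)/1 = 9/1 = 9, a_1 = floor((30 + 30)/9) = 6.
  m_2 = 9*6 - 30 = 24, d_2 = (909 - 24^2)/9 = 333/9 = 37, a_2 = floor((30 + 24)/37) = 1.
  m_3 = 37*1 - 24 = 13, d_3 = (909 - 13^2)/37 = 740/37 = 20, a_3 = floor((30 + 13)/20) = 2.
  m_4 = 20*2 - 13 = 27, d_4 = (909 - 27^2)/20 = 180/20 = 9, a_4 = floor((30 + 27)/9) = 6.
  m_5 = 9*6 - 27 = 27, d_5 = (909 - 27^2)/9 = 180/9 = 20, a_5 = floor((30 + 27)/20) = 2.
  m_6 = 20*2 - 27 = 13, d_6 = (909 - 13^2)/20 = 740/20 = 37, a_6 = floor((30 + 13)/37) = 1.
  m_7 = 37*1 - 13 = 24, d_7 = (909 - 24^2)/37 = 333/37 = 9, a_7 = floor((30 + 24)/9) = 6.
  m_8 = 9*6 - 24 = 30, d_8 = (909 - 30^2)/9 = 9/9 = 1, a_8 = floor((30 + 30)/1) = 60.
  m_9 = 1*60 - 30 = 30, d_9 = (909 - 30^2)/1 = 9/1 = 9: (m_9, d_9) = (m_1, d_1) = (30, 9), so from here the quotients repeat a_1, ..., a_8; the period length is 8.
So sqrt(909) = [30; (6, 1, 2, 6, 2, 1, 6, 60)] with period length k = 8.
k is even, so the fundamental solution of x^2 - 909y^2 = 1 is (p_{k-1}, q_{k-1}) = (p_7, q_7); compute convergents through index 7.
Convergents (p_i = a_i*p_{i-1} + p_{i-2}, q_i = a_i*q_{i-1} + q_{i-2} with p_{-2}=0, p_{-1}=1, q_{-2}=1, q_{-1}=0):
  i=0: a_0=30, p_0 = 30*1 + 0 = 30, q_0 = 30*0 + 1 = 1.
  i=1: a_1=6, p_1 = 6*30 + 1 = 181, q_1 = 6*1 + 0 = 6.
  i=2: a_2=1, p_2 = 1*181 + 30 = 211, q_2 = 1*6 + 1 = 7.
  i=3: a_3=2, p_3 = 2*211 + 181 = 603, q_3 = 2*7 + 6 = 20.
  i=4: a_4=6, p_4 = 6*603 + 211 = 3829, q_4 = 6*20 + 7 = 127.
  i=5: a_5=2, p_5 = 2*3829 + 603 = 8261, q_5 = 2*127 + 20 = 274.
  i=6: a_6=1, p_6 = 1*8261 + 3829 = 12090, q_6 = 1*274 + 127 = 401.
  i=7: a_7=6, p_7 = 6*12090 + 8261 = 80801, q_7 = 6*401 + 274 = 2680.
Check: 80801^2 - 909*2680^2 = 6528801601 - 6528801600 = 1, so (x, y) = (80801, 2680) solves the equation, and by the theorem it is the least positive solution.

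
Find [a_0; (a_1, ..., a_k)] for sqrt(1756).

[41; (1, 9, 2, 20, 2, 9, 1, 82)]

Write x_i = (sqrt(1756) + m_i)/d_i with (m_0, d_0) = (0, 1). a_0 = floor(sqrt(1756)) = 41, since 41^2 = 1681 <= 1756 < 1764 = 42^2.
Iterate m_{i+1} = d_i*a_i - m_i, d_{i+1} = (1756 - m_{i+1}^2)/d_i, a_{i+1} = floor((a_0 + m_{i+1})/d_{i+1}):
  m_1 = 1*41 - 0 = 41, d_1 = (1756 - 41^2)/1 = 75/1 = 75, a_1 = floor((41 + 41)/75) = 1.
  m_2 = 75*1 - 41 = 34, d_2 = (1756 - 34^2)/75 = 600/75 = 8, a_2 = floor((41 + 34)/8) = 9.
  m_3 = 8*9 - 34 = 38, d_3 = (1756 - 38^2)/8 = 312/8 = 39, a_3 = floor((41 + 38)/39) = 2.
  m_4 = 39*2 - 38 = 40, d_4 = (1756 - 40^2)/39 = 156/39 = 4, a_4 = floor((41 + 40)/4) = 20.
  m_5 = 4*20 - 40 = 40, d_5 = (1756 - 40^2)/4 = 156/4 = 39, a_5 = floor((41 + 40)/39) = 2.
  m_6 = 39*2 - 40 = 38, d_6 = (1756 - 38^2)/39 = 312/39 = 8, a_6 = floor((41 + 38)/8) = 9.
  m_7 = 8*9 - 38 = 34, d_7 = (1756 - 34^2)/8 = 600/8 = 75, a_7 = floor((41 + 34)/75) = 1.
  m_8 = 75*1 - 34 = 41, d_8 = (1756 - 41^2)/75 = 75/75 = 1, a_8 = floor((41 + 41)/1) = 82.
  m_9 = 1*82 - 41 = 41, d_9 = (1756 - 41^2)/1 = 75/1 = 75: (m_9, d_9) = (m_1, d_1) = (41, 75), so from here the quotients repeat a_1, ..., a_8; the period length is 8.
Hence the expansion of sqrt(1756) is a_0 = 41 followed by the repeating block 1, 9, 2, 20, 2, 9, 1, 82 (period 8).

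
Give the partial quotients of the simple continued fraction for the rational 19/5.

Run the Euclidean algorithm on 19 and 5; the successive quotients are the partial quotients a_0, a_1, ... (each step inverts the fractional part left over by the previous one):
  19 = 3*5 + 4, so a_0 = 3.
  5 = 1*4 + 1, so a_1 = 1.
  4 = 4*1 + 0, so a_2 = 4.
The remainder reaches 0 after 3 divisions, so the expansion has 3 partial quotients, read off in order.

[3; 1, 4]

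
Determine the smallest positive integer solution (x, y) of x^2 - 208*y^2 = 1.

First expand sqrt(208) as a continued fraction. With x_i = (sqrt(208) + m_i)/d_i and (m_0, d_0) = (0, 1): a_0 = floor(sqrt(208)) = 14, since 14^2 = 196 <= 208 < 225 = 15^2.
Iterate m_{i+1} = d_i*a_i - m_i, d_{i+1} = (208 - m_{i+1}^2)/d_i, a_{i+1} = floor((a_0 + m_{i+1})/d_{i+1}):
  m_1 = 1*14 - 0 = 14, d_1 = (208 - 14^2)/1 = 12/1 = 12, a_1 = floor((14 + 14)/12) = 2.
  m_2 = 12*2 - 14 = 10, d_2 = (208 - 10^2)/12 = 108/12 = 9, a_2 = floor((14 + 10)/9) = 2.
  m_3 = 9*2 - 10 = 8, d_3 = (208 - 8^2)/9 = 144/9 = 16, a_3 = floor((14 + 8)/16) = 1.
  m_4 = 16*1 - 8 = 8, d_4 = (208 - 8^2)/16 = 144/16 = 9, a_4 = floor((14 + 8)/9) = 2.
  m_5 = 9*2 - 8 = 10, d_5 = (208 - 10^2)/9 = 108/9 = 12, a_5 = floor((14 + 10)/12) = 2.
  m_6 = 12*2 - 10 = 14, d_6 = (208 - 14^2)/12 = 12/12 = 1, a_6 = floor((14 + 14)/1) = 28.
  m_7 = 1*28 - 14 = 14, d_7 = (208 - 14^2)/1 = 12/1 = 12: (m_7, d_7) = (m_1, d_1) = (14, 12), so from here the quotients repeat a_1, ..., a_6; the period length is 6.
So sqrt(208) = [14; (2, 2, 1, 2, 2, 28)] with period length k = 6.
k is even, so the fundamental solution of x^2 - 208y^2 = 1 is (p_{k-1}, q_{k-1}) = (p_5, q_5); compute convergents through index 5.
Convergents (p_i = a_i*p_{i-1} + p_{i-2}, q_i = a_i*q_{i-1} + q_{i-2} with p_{-2}=0, p_{-1}=1, q_{-2}=1, q_{-1}=0):
  i=0: a_0=14, p_0 = 14*1 + 0 = 14, q_0 = 14*0 + 1 = 1.
  i=1: a_1=2, p_1 = 2*14 + 1 = 29, q_1 = 2*1 + 0 = 2.
  i=2: a_2=2, p_2 = 2*29 + 14 = 72, q_2 = 2*2 + 1 = 5.
  i=3: a_3=1, p_3 = 1*72 + 29 = 101, q_3 = 1*5 + 2 = 7.
  i=4: a_4=2, p_4 = 2*101 + 72 = 274, q_4 = 2*7 + 5 = 19.
  i=5: a_5=2, p_5 = 2*274 + 101 = 649, q_5 = 2*19 + 7 = 45.
Check: 649^2 - 208*45^2 = 421201 - 421200 = 1, so (x, y) = (649, 45) solves the equation, and by the theorem it is the least positive solution.

(x, y) = (649, 45)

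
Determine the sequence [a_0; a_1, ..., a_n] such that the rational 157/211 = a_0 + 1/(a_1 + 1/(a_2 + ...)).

Run the Euclidean algorithm on 157 and 211; the successive quotients are the partial quotients a_0, a_1, ... (each step inverts the fractional part left over by the previous one):
  157 = 0*211 + 157, so a_0 = 0.
  211 = 1*157 + 54, so a_1 = 1.
  157 = 2*54 + 49, so a_2 = 2.
  54 = 1*49 + 5, so a_3 = 1.
  49 = 9*5 + 4, so a_4 = 9.
  5 = 1*4 + 1, so a_5 = 1.
  4 = 4*1 + 0, so a_6 = 4.
The remainder reaches 0 after 7 divisions, so the expansion has 7 partial quotients, read off in order.

[0; 1, 2, 1, 9, 1, 4]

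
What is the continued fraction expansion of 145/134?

[1; 12, 5, 2]

Run the Euclidean algorithm on 145 and 134; the successive quotients are the partial quotients a_0, a_1, ... (each step inverts the fractional part left over by the previous one):
  145 = 1*134 + 11, so a_0 = 1.
  134 = 12*11 + 2, so a_1 = 12.
  11 = 5*2 + 1, so a_2 = 5.
  2 = 2*1 + 0, so a_3 = 2.
The remainder reaches 0 after 4 divisions, so the expansion has 4 partial quotients, read off in order.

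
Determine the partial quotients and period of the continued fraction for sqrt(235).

[15; (3, 30)]

Write x_i = (sqrt(235) + m_i)/d_i with (m_0, d_0) = (0, 1). a_0 = floor(sqrt(235)) = 15, since 15^2 = 225 <= 235 < 256 = 16^2.
Iterate m_{i+1} = d_i*a_i - m_i, d_{i+1} = (235 - m_{i+1}^2)/d_i, a_{i+1} = floor((a_0 + m_{i+1})/d_{i+1}):
  m_1 = 1*15 - 0 = 15, d_1 = (235 - 15^2)/1 = 10/1 = 10, a_1 = floor((15 + 15)/10) = 3.
  m_2 = 10*3 - 15 = 15, d_2 = (235 - 15^2)/10 = 10/10 = 1, a_2 = floor((15 + 15)/1) = 30.
  m_3 = 1*30 - 15 = 15, d_3 = (235 - 15^2)/1 = 10/1 = 10: (m_3, d_3) = (m_1, d_1) = (15, 10), so from here the quotients repeat a_1, a_2; the period length is 2.
Hence the expansion of sqrt(235) is a_0 = 15 followed by the repeating block 3, 30 (period 2).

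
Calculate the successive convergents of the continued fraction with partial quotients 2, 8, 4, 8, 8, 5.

Using the convergent recurrence p_i = a_i*p_{i-1} + p_{i-2}, q_i = a_i*q_{i-1} + q_{i-2} with p_{-2}=0, p_{-1}=1, q_{-2}=1, q_{-1}=0:
  i=0: a_0=2, p_0 = 2*1 + 0 = 2, q_0 = 2*0 + 1 = 1.
  i=1: a_1=8, p_1 = 8*2 + 1 = 17, q_1 = 8*1 + 0 = 8.
  i=2: a_2=4, p_2 = 4*17 + 2 = 70, q_2 = 4*8 + 1 = 33.
  i=3: a_3=8, p_3 = 8*70 + 17 = 577, q_3 = 8*33 + 8 = 272.
  i=4: a_4=8, p_4 = 8*577 + 70 = 4686, q_4 = 8*272 + 33 = 2209.
  i=5: a_5=5, p_5 = 5*4686 + 577 = 24007, q_5 = 5*2209 + 272 = 11317.

2/1, 17/8, 70/33, 577/272, 4686/2209, 24007/11317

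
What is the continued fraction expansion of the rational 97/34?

Run the Euclidean algorithm on 97 and 34; the successive quotients are the partial quotients a_0, a_1, ... (each step inverts the fractional part left over by the previous one):
  97 = 2*34 + 29, so a_0 = 2.
  34 = 1*29 + 5, so a_1 = 1.
  29 = 5*5 + 4, so a_2 = 5.
  5 = 1*4 + 1, so a_3 = 1.
  4 = 4*1 + 0, so a_4 = 4.
The remainder reaches 0 after 5 divisions, so the expansion has 5 partial quotients, read off in order.

[2; 1, 5, 1, 4]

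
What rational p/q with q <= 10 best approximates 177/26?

Expand x = 177/26 as a continued fraction with the Euclidean algorithm:
  177 = 6*26 + 21, so a_0 = 6.
  26 = 1*21 + 5, so a_1 = 1.
  21 = 4*5 + 1, so a_2 = 4.
  5 = 5*1 + 0, so a_3 = 5.
so x = [6; 1, 4, 5].
Convergents (p_i = a_i*p_{i-1} + p_{i-2}, q_i = a_i*q_{i-1} + q_{i-2} with p_{-2}=0, p_{-1}=1, q_{-2}=1, q_{-1}=0), until the denominator exceeds 10:
  i=0: a_0=6, p_0 = 6*1 + 0 = 6, q_0 = 6*0 + 1 = 1.
  i=1: a_1=1, p_1 = 1*6 + 1 = 7, q_1 = 1*1 + 0 = 1.
  i=2: a_2=4, p_2 = 4*7 + 6 = 34, q_2 = 4*1 + 1 = 5.
  i=3: a_3=5, p_3 = 5*34 + 7 = 177, q_3 = 5*5 + 1 = 26.
q_3 = 26 > 10, so the last convergent with denominator <= 10 is p_2/q_2 = 34/5.
The closest fraction with denominator <= 10 is either p_2/q_2 or the intermediate fraction (k*p_2 + p_1)/(k*q_2 + q_1) with the largest k >= 1 whose denominator stays <= 10; these approach x as k grows, and every other convergent or intermediate fraction in range is farther away.
Largest k: floor((10 - q_1)/q_2) = floor((10 - 1)/5) = 1.
That gives (1*34 + 7)/(1*5 + 1) = 41/6.
Compare the errors: |x - 34/5| = |177*5 - 34*26|/(26*5) = 1/130, and |x - 41/6| = |177*6 - 41*26|/(26*6) = 4/156.
Cross-multiplying, 1*156 = 156 < 520 = 4*130, so 1/130 is smaller: the convergent 34/5 is closer to x than 41/6.

34/5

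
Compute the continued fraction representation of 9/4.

[2; 4]

Run the Euclidean algorithm on 9 and 4; the successive quotients are the partial quotients a_0, a_1, ... (each step inverts the fractional part left over by the previous one):
  9 = 2*4 + 1, so a_0 = 2.
  4 = 4*1 + 0, so a_1 = 4.
The remainder reaches 0 after 2 divisions, so the expansion has 2 partial quotients, read off in order.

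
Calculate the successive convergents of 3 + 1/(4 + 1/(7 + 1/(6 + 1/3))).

Using the convergent recurrence p_i = a_i*p_{i-1} + p_{i-2}, q_i = a_i*q_{i-1} + q_{i-2} with p_{-2}=0, p_{-1}=1, q_{-2}=1, q_{-1}=0:
  i=0: a_0=3, p_0 = 3*1 + 0 = 3, q_0 = 3*0 + 1 = 1.
  i=1: a_1=4, p_1 = 4*3 + 1 = 13, q_1 = 4*1 + 0 = 4.
  i=2: a_2=7, p_2 = 7*13 + 3 = 94, q_2 = 7*4 + 1 = 29.
  i=3: a_3=6, p_3 = 6*94 + 13 = 577, q_3 = 6*29 + 4 = 178.
  i=4: a_4=3, p_4 = 3*577 + 94 = 1825, q_4 = 3*178 + 29 = 563.

3/1, 13/4, 94/29, 577/178, 1825/563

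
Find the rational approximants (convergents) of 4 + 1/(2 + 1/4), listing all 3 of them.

Using the convergent recurrence p_i = a_i*p_{i-1} + p_{i-2}, q_i = a_i*q_{i-1} + q_{i-2} with p_{-2}=0, p_{-1}=1, q_{-2}=1, q_{-1}=0:
  i=0: a_0=4, p_0 = 4*1 + 0 = 4, q_0 = 4*0 + 1 = 1.
  i=1: a_1=2, p_1 = 2*4 + 1 = 9, q_1 = 2*1 + 0 = 2.
  i=2: a_2=4, p_2 = 4*9 + 4 = 40, q_2 = 4*2 + 1 = 9.

4/1, 9/2, 40/9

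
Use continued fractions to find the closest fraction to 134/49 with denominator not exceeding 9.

Expand x = 134/49 as a continued fraction with the Euclidean algorithm:
  134 = 2*49 + 36, so a_0 = 2.
  49 = 1*36 + 13, so a_1 = 1.
  36 = 2*13 + 10, so a_2 = 2.
  13 = 1*10 + 3, so a_3 = 1.
  10 = 3*3 + 1, so a_4 = 3.
  3 = 3*1 + 0, so a_5 = 3.
so x = [2; 1, 2, 1, 3, 3].
Convergents (p_i = a_i*p_{i-1} + p_{i-2}, q_i = a_i*q_{i-1} + q_{i-2} with p_{-2}=0, p_{-1}=1, q_{-2}=1, q_{-1}=0), until the denominator exceeds 9:
  i=0: a_0=2, p_0 = 2*1 + 0 = 2, q_0 = 2*0 + 1 = 1.
  i=1: a_1=1, p_1 = 1*2 + 1 = 3, q_1 = 1*1 + 0 = 1.
  i=2: a_2=2, p_2 = 2*3 + 2 = 8, q_2 = 2*1 + 1 = 3.
  i=3: a_3=1, p_3 = 1*8 + 3 = 11, q_3 = 1*3 + 1 = 4.
  i=4: a_4=3, p_4 = 3*11 + 8 = 41, q_4 = 3*4 + 3 = 15.
q_4 = 15 > 9, so the last convergent with denominator <= 9 is p_3/q_3 = 11/4.
The closest fraction with denominator <= 9 is either p_3/q_3 or the intermediate fraction (k*p_3 + p_2)/(k*q_3 + q_2) with the largest k >= 1 whose denominator stays <= 9; these approach x as k grows, and every other convergent or intermediate fraction in range is farther away.
Largest k: floor((9 - q_2)/q_3) = floor((9 - 3)/4) = 1.
That gives (1*11 + 8)/(1*4 + 3) = 19/7.
Compare the errors: |x - 11/4| = |134*4 - 11*49|/(49*4) = 3/196, and |x - 19/7| = |134*7 - 19*49|/(49*7) = 7/343.
Cross-multiplying, 3*343 = 1029 < 1372 = 7*196, so 3/196 is smaller: the convergent 11/4 is closer to x than 19/7.

11/4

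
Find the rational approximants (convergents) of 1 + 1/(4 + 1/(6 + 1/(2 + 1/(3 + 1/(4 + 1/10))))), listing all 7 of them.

Using the convergent recurrence p_i = a_i*p_{i-1} + p_{i-2}, q_i = a_i*q_{i-1} + q_{i-2} with p_{-2}=0, p_{-1}=1, q_{-2}=1, q_{-1}=0:
  i=0: a_0=1, p_0 = 1*1 + 0 = 1, q_0 = 1*0 + 1 = 1.
  i=1: a_1=4, p_1 = 4*1 + 1 = 5, q_1 = 4*1 + 0 = 4.
  i=2: a_2=6, p_2 = 6*5 + 1 = 31, q_2 = 6*4 + 1 = 25.
  i=3: a_3=2, p_3 = 2*31 + 5 = 67, q_3 = 2*25 + 4 = 54.
  i=4: a_4=3, p_4 = 3*67 + 31 = 232, q_4 = 3*54 + 25 = 187.
  i=5: a_5=4, p_5 = 4*232 + 67 = 995, q_5 = 4*187 + 54 = 802.
  i=6: a_6=10, p_6 = 10*995 + 232 = 10182, q_6 = 10*802 + 187 = 8207.

1/1, 5/4, 31/25, 67/54, 232/187, 995/802, 10182/8207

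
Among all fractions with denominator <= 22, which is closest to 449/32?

309/22

Expand x = 449/32 as a continued fraction with the Euclidean algorithm:
  449 = 14*32 + 1, so a_0 = 14.
  32 = 32*1 + 0, so a_1 = 32.
so x = [14; 32].
Convergents (p_i = a_i*p_{i-1} + p_{i-2}, q_i = a_i*q_{i-1} + q_{i-2} with p_{-2}=0, p_{-1}=1, q_{-2}=1, q_{-1}=0), until the denominator exceeds 22:
  i=0: a_0=14, p_0 = 14*1 + 0 = 14, q_0 = 14*0 + 1 = 1.
  i=1: a_1=32, p_1 = 32*14 + 1 = 449, q_1 = 32*1 + 0 = 32.
q_1 = 32 > 22, so the last convergent with denominator <= 22 is p_0/q_0 = 14/1.
The closest fraction with denominator <= 22 is either p_0/q_0 or the intermediate fraction (k*p_0 + p_{-1})/(k*q_0 + q_{-1}) with the largest k >= 1 whose denominator stays <= 22; these approach x as k grows, and every other convergent or intermediate fraction in range is farther away.
Largest k: floor((22 - q_{-1})/q_0) = floor((22 - 0)/1) = 22 (using the seeds p_{-1} = 1, q_{-1} = 0).
That gives (22*14 + 1)/(22*1 + 0) = 309/22.
Compare the errors: |x - 14/1| = |449*1 - 14*32|/(32*1) = 1/32, and |x - 309/22| = |449*22 - 309*32|/(32*22) = 10/704.
Cross-multiplying, 10*32 = 320 < 704 = 1*704, so 10/704 is smaller: the intermediate fraction 309/22 is closer to x than 14/1.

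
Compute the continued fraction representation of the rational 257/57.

Run the Euclidean algorithm on 257 and 57; the successive quotients are the partial quotients a_0, a_1, ... (each step inverts the fractional part left over by the previous one):
  257 = 4*57 + 29, so a_0 = 4.
  57 = 1*29 + 28, so a_1 = 1.
  29 = 1*28 + 1, so a_2 = 1.
  28 = 28*1 + 0, so a_3 = 28.
The remainder reaches 0 after 4 divisions, so the expansion has 4 partial quotients, read off in order.

[4; 1, 1, 28]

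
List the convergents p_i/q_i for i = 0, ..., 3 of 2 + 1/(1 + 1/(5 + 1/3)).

Using the convergent recurrence p_i = a_i*p_{i-1} + p_{i-2}, q_i = a_i*q_{i-1} + q_{i-2} with p_{-2}=0, p_{-1}=1, q_{-2}=1, q_{-1}=0:
  i=0: a_0=2, p_0 = 2*1 + 0 = 2, q_0 = 2*0 + 1 = 1.
  i=1: a_1=1, p_1 = 1*2 + 1 = 3, q_1 = 1*1 + 0 = 1.
  i=2: a_2=5, p_2 = 5*3 + 2 = 17, q_2 = 5*1 + 1 = 6.
  i=3: a_3=3, p_3 = 3*17 + 3 = 54, q_3 = 3*6 + 1 = 19.

2/1, 3/1, 17/6, 54/19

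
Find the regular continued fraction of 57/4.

[14; 4]

Run the Euclidean algorithm on 57 and 4; the successive quotients are the partial quotients a_0, a_1, ... (each step inverts the fractional part left over by the previous one):
  57 = 14*4 + 1, so a_0 = 14.
  4 = 4*1 + 0, so a_1 = 4.
The remainder reaches 0 after 2 divisions, so the expansion has 2 partial quotients, read off in order.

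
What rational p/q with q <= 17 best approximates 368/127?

29/10

Expand x = 368/127 as a continued fraction with the Euclidean algorithm:
  368 = 2*127 + 114, so a_0 = 2.
  127 = 1*114 + 13, so a_1 = 1.
  114 = 8*13 + 10, so a_2 = 8.
  13 = 1*10 + 3, so a_3 = 1.
  10 = 3*3 + 1, so a_4 = 3.
  3 = 3*1 + 0, so a_5 = 3.
so x = [2; 1, 8, 1, 3, 3].
Convergents (p_i = a_i*p_{i-1} + p_{i-2}, q_i = a_i*q_{i-1} + q_{i-2} with p_{-2}=0, p_{-1}=1, q_{-2}=1, q_{-1}=0), until the denominator exceeds 17:
  i=0: a_0=2, p_0 = 2*1 + 0 = 2, q_0 = 2*0 + 1 = 1.
  i=1: a_1=1, p_1 = 1*2 + 1 = 3, q_1 = 1*1 + 0 = 1.
  i=2: a_2=8, p_2 = 8*3 + 2 = 26, q_2 = 8*1 + 1 = 9.
  i=3: a_3=1, p_3 = 1*26 + 3 = 29, q_3 = 1*9 + 1 = 10.
  i=4: a_4=3, p_4 = 3*29 + 26 = 113, q_4 = 3*10 + 9 = 39.
q_4 = 39 > 17, so the last convergent with denominator <= 17 is p_3/q_3 = 29/10.
The closest fraction with denominator <= 17 is either p_3/q_3 or the intermediate fraction (k*p_3 + p_2)/(k*q_3 + q_2) with the largest k >= 1 whose denominator stays <= 17; these approach x as k grows, and every other convergent or intermediate fraction in range is farther away.
Largest k: floor((17 - q_2)/q_3) = floor((17 - 9)/10) = 0.
Since k = 0, no intermediate fraction beyond p_3/q_3 has denominator <= 17, so the convergent 29/10 is the closest (its error is |368*10 - 29*127|/(127*10) = 3/1270).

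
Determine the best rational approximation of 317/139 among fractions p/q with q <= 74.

Expand x = 317/139 as a continued fraction with the Euclidean algorithm:
  317 = 2*139 + 39, so a_0 = 2.
  139 = 3*39 + 22, so a_1 = 3.
  39 = 1*22 + 17, so a_2 = 1.
  22 = 1*17 + 5, so a_3 = 1.
  17 = 3*5 + 2, so a_4 = 3.
  5 = 2*2 + 1, so a_5 = 2.
  2 = 2*1 + 0, so a_6 = 2.
so x = [2; 3, 1, 1, 3, 2, 2].
Convergents (p_i = a_i*p_{i-1} + p_{i-2}, q_i = a_i*q_{i-1} + q_{i-2} with p_{-2}=0, p_{-1}=1, q_{-2}=1, q_{-1}=0), until the denominator exceeds 74:
  i=0: a_0=2, p_0 = 2*1 + 0 = 2, q_0 = 2*0 + 1 = 1.
  i=1: a_1=3, p_1 = 3*2 + 1 = 7, q_1 = 3*1 + 0 = 3.
  i=2: a_2=1, p_2 = 1*7 + 2 = 9, q_2 = 1*3 + 1 = 4.
  i=3: a_3=1, p_3 = 1*9 + 7 = 16, q_3 = 1*4 + 3 = 7.
  i=4: a_4=3, p_4 = 3*16 + 9 = 57, q_4 = 3*7 + 4 = 25.
  i=5: a_5=2, p_5 = 2*57 + 16 = 130, q_5 = 2*25 + 7 = 57.
  i=6: a_6=2, p_6 = 2*130 + 57 = 317, q_6 = 2*57 + 25 = 139.
q_6 = 139 > 74, so the last convergent with denominator <= 74 is p_5/q_5 = 130/57.
The closest fraction with denominator <= 74 is either p_5/q_5 or the intermediate fraction (k*p_5 + p_4)/(k*q_5 + q_4) with the largest k >= 1 whose denominator stays <= 74; these approach x as k grows, and every other convergent or intermediate fraction in range is farther away.
Largest k: floor((74 - q_4)/q_5) = floor((74 - 25)/57) = 0.
Since k = 0, no intermediate fraction beyond p_5/q_5 has denominator <= 74, so the convergent 130/57 is the closest (its error is |317*57 - 130*139|/(139*57) = 1/7923).

130/57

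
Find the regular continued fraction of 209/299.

[0; 1, 2, 3, 9, 1, 2]

Run the Euclidean algorithm on 209 and 299; the successive quotients are the partial quotients a_0, a_1, ... (each step inverts the fractional part left over by the previous one):
  209 = 0*299 + 209, so a_0 = 0.
  299 = 1*209 + 90, so a_1 = 1.
  209 = 2*90 + 29, so a_2 = 2.
  90 = 3*29 + 3, so a_3 = 3.
  29 = 9*3 + 2, so a_4 = 9.
  3 = 1*2 + 1, so a_5 = 1.
  2 = 2*1 + 0, so a_6 = 2.
The remainder reaches 0 after 7 divisions, so the expansion has 7 partial quotients, read off in order.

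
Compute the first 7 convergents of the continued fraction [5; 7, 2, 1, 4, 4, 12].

5/1, 36/7, 77/15, 113/22, 529/103, 2229/434, 27277/5311

Using the convergent recurrence p_i = a_i*p_{i-1} + p_{i-2}, q_i = a_i*q_{i-1} + q_{i-2} with p_{-2}=0, p_{-1}=1, q_{-2}=1, q_{-1}=0:
  i=0: a_0=5, p_0 = 5*1 + 0 = 5, q_0 = 5*0 + 1 = 1.
  i=1: a_1=7, p_1 = 7*5 + 1 = 36, q_1 = 7*1 + 0 = 7.
  i=2: a_2=2, p_2 = 2*36 + 5 = 77, q_2 = 2*7 + 1 = 15.
  i=3: a_3=1, p_3 = 1*77 + 36 = 113, q_3 = 1*15 + 7 = 22.
  i=4: a_4=4, p_4 = 4*113 + 77 = 529, q_4 = 4*22 + 15 = 103.
  i=5: a_5=4, p_5 = 4*529 + 113 = 2229, q_5 = 4*103 + 22 = 434.
  i=6: a_6=12, p_6 = 12*2229 + 529 = 27277, q_6 = 12*434 + 103 = 5311.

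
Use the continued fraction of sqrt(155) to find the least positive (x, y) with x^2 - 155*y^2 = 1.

First expand sqrt(155) as a continued fraction. With x_i = (sqrt(155) + m_i)/d_i and (m_0, d_0) = (0, 1): a_0 = floor(sqrt(155)) = 12, since 12^2 = 144 <= 155 < 169 = 13^2.
Iterate m_{i+1} = d_i*a_i - m_i, d_{i+1} = (155 - m_{i+1}^2)/d_i, a_{i+1} = floor((a_0 + m_{i+1})/d_{i+1}):
  m_1 = 1*12 - 0 = 12, d_1 = (155 - 12^2)/1 = 11/1 = 11, a_1 = floor((12 + 12)/11) = 2.
  m_2 = 11*2 - 12 = 10, d_2 = (155 - 10^2)/11 = 55/11 = 5, a_2 = floor((12 + 10)/5) = 4.
  m_3 = 5*4 - 10 = 10, d_3 = (155 - 10^2)/5 = 55/5 = 11, a_3 = floor((12 + 10)/11) = 2.
  m_4 = 11*2 - 10 = 12, d_4 = (155 - 12^2)/11 = 11/11 = 1, a_4 = floor((12 + 12)/1) = 24.
  m_5 = 1*24 - 12 = 12, d_5 = (155 - 12^2)/1 = 11/1 = 11: (m_5, d_5) = (m_1, d_1) = (12, 11), so from here the quotients repeat a_1, ..., a_4; the period length is 4.
So sqrt(155) = [12; (2, 4, 2, 24)] with period length k = 4.
k is even, so the fundamental solution of x^2 - 155y^2 = 1 is (p_{k-1}, q_{k-1}) = (p_3, q_3); compute convergents through index 3.
Convergents (p_i = a_i*p_{i-1} + p_{i-2}, q_i = a_i*q_{i-1} + q_{i-2} with p_{-2}=0, p_{-1}=1, q_{-2}=1, q_{-1}=0):
  i=0: a_0=12, p_0 = 12*1 + 0 = 12, q_0 = 12*0 + 1 = 1.
  i=1: a_1=2, p_1 = 2*12 + 1 = 25, q_1 = 2*1 + 0 = 2.
  i=2: a_2=4, p_2 = 4*25 + 12 = 112, q_2 = 4*2 + 1 = 9.
  i=3: a_3=2, p_3 = 2*112 + 25 = 249, q_3 = 2*9 + 2 = 20.
Check: 249^2 - 155*20^2 = 62001 - 62000 = 1, so (x, y) = (249, 20) solves the equation, and by the theorem it is the least positive solution.

(x, y) = (249, 20)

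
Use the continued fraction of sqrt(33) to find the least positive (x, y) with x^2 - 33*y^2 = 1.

First expand sqrt(33) as a continued fraction. With x_i = (sqrt(33) + m_i)/d_i and (m_0, d_0) = (0, 1): a_0 = floor(sqrt(33)) = 5, since 5^2 = 25 <= 33 < 36 = 6^2.
Iterate m_{i+1} = d_i*a_i - m_i, d_{i+1} = (33 - m_{i+1}^2)/d_i, a_{i+1} = floor((a_0 + m_{i+1})/d_{i+1}):
  m_1 = 1*5 - 0 = 5, d_1 = (33 - 5^2)/1 = 8/1 = 8, a_1 = floor((5 + 5)/8) = 1.
  m_2 = 8*1 - 5 = 3, d_2 = (33 - 3^2)/8 = 24/8 = 3, a_2 = floor((5 + 3)/3) = 2.
  m_3 = 3*2 - 3 = 3, d_3 = (33 - 3^2)/3 = 24/3 = 8, a_3 = floor((5 + 3)/8) = 1.
  m_4 = 8*1 - 3 = 5, d_4 = (33 - 5^2)/8 = 8/8 = 1, a_4 = floor((5 + 5)/1) = 10.
  m_5 = 1*10 - 5 = 5, d_5 = (33 - 5^2)/1 = 8/1 = 8: (m_5, d_5) = (m_1, d_1) = (5, 8), so from here the quotients repeat a_1, ..., a_4; the period length is 4.
So sqrt(33) = [5; (1, 2, 1, 10)] with period length k = 4.
k is even, so the fundamental solution of x^2 - 33y^2 = 1 is (p_{k-1}, q_{k-1}) = (p_3, q_3); compute convergents through index 3.
Convergents (p_i = a_i*p_{i-1} + p_{i-2}, q_i = a_i*q_{i-1} + q_{i-2} with p_{-2}=0, p_{-1}=1, q_{-2}=1, q_{-1}=0):
  i=0: a_0=5, p_0 = 5*1 + 0 = 5, q_0 = 5*0 + 1 = 1.
  i=1: a_1=1, p_1 = 1*5 + 1 = 6, q_1 = 1*1 + 0 = 1.
  i=2: a_2=2, p_2 = 2*6 + 5 = 17, q_2 = 2*1 + 1 = 3.
  i=3: a_3=1, p_3 = 1*17 + 6 = 23, q_3 = 1*3 + 1 = 4.
Check: 23^2 - 33*4^2 = 529 - 528 = 1, so (x, y) = (23, 4) solves the equation, and by the theorem it is the least positive solution.

(x, y) = (23, 4)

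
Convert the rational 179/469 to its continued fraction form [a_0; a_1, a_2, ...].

Run the Euclidean algorithm on 179 and 469; the successive quotients are the partial quotients a_0, a_1, ... (each step inverts the fractional part left over by the previous one):
  179 = 0*469 + 179, so a_0 = 0.
  469 = 2*179 + 111, so a_1 = 2.
  179 = 1*111 + 68, so a_2 = 1.
  111 = 1*68 + 43, so a_3 = 1.
  68 = 1*43 + 25, so a_4 = 1.
  43 = 1*25 + 18, so a_5 = 1.
  25 = 1*18 + 7, so a_6 = 1.
  18 = 2*7 + 4, so a_7 = 2.
  7 = 1*4 + 3, so a_8 = 1.
  4 = 1*3 + 1, so a_9 = 1.
  3 = 3*1 + 0, so a_10 = 3.
The remainder reaches 0 after 11 divisions, so the expansion has 11 partial quotients, read off in order.

[0; 2, 1, 1, 1, 1, 1, 2, 1, 1, 3]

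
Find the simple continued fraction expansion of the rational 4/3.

[1; 3]

Run the Euclidean algorithm on 4 and 3; the successive quotients are the partial quotients a_0, a_1, ... (each step inverts the fractional part left over by the previous one):
  4 = 1*3 + 1, so a_0 = 1.
  3 = 3*1 + 0, so a_1 = 3.
The remainder reaches 0 after 2 divisions, so the expansion has 2 partial quotients, read off in order.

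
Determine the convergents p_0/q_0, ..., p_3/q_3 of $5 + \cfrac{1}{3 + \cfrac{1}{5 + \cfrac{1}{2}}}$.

Using the convergent recurrence p_i = a_i*p_{i-1} + p_{i-2}, q_i = a_i*q_{i-1} + q_{i-2} with p_{-2}=0, p_{-1}=1, q_{-2}=1, q_{-1}=0:
  i=0: a_0=5, p_0 = 5*1 + 0 = 5, q_0 = 5*0 + 1 = 1.
  i=1: a_1=3, p_1 = 3*5 + 1 = 16, q_1 = 3*1 + 0 = 3.
  i=2: a_2=5, p_2 = 5*16 + 5 = 85, q_2 = 5*3 + 1 = 16.
  i=3: a_3=2, p_3 = 2*85 + 16 = 186, q_3 = 2*16 + 3 = 35.

5/1, 16/3, 85/16, 186/35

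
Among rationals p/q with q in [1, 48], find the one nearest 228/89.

41/16

Expand x = 228/89 as a continued fraction with the Euclidean algorithm:
  228 = 2*89 + 50, so a_0 = 2.
  89 = 1*50 + 39, so a_1 = 1.
  50 = 1*39 + 11, so a_2 = 1.
  39 = 3*11 + 6, so a_3 = 3.
  11 = 1*6 + 5, so a_4 = 1.
  6 = 1*5 + 1, so a_5 = 1.
  5 = 5*1 + 0, so a_6 = 5.
so x = [2; 1, 1, 3, 1, 1, 5].
Convergents (p_i = a_i*p_{i-1} + p_{i-2}, q_i = a_i*q_{i-1} + q_{i-2} with p_{-2}=0, p_{-1}=1, q_{-2}=1, q_{-1}=0), until the denominator exceeds 48:
  i=0: a_0=2, p_0 = 2*1 + 0 = 2, q_0 = 2*0 + 1 = 1.
  i=1: a_1=1, p_1 = 1*2 + 1 = 3, q_1 = 1*1 + 0 = 1.
  i=2: a_2=1, p_2 = 1*3 + 2 = 5, q_2 = 1*1 + 1 = 2.
  i=3: a_3=3, p_3 = 3*5 + 3 = 18, q_3 = 3*2 + 1 = 7.
  i=4: a_4=1, p_4 = 1*18 + 5 = 23, q_4 = 1*7 + 2 = 9.
  i=5: a_5=1, p_5 = 1*23 + 18 = 41, q_5 = 1*9 + 7 = 16.
  i=6: a_6=5, p_6 = 5*41 + 23 = 228, q_6 = 5*16 + 9 = 89.
q_6 = 89 > 48, so the last convergent with denominator <= 48 is p_5/q_5 = 41/16.
The closest fraction with denominator <= 48 is either p_5/q_5 or the intermediate fraction (k*p_5 + p_4)/(k*q_5 + q_4) with the largest k >= 1 whose denominator stays <= 48; these approach x as k grows, and every other convergent or intermediate fraction in range is farther away.
Largest k: floor((48 - q_4)/q_5) = floor((48 - 9)/16) = 2.
That gives (2*41 + 23)/(2*16 + 9) = 105/41.
Compare the errors: |x - 41/16| = |228*16 - 41*89|/(89*16) = 1/1424, and |x - 105/41| = |228*41 - 105*89|/(89*41) = 3/3649.
Cross-multiplying, 1*3649 = 3649 < 4272 = 3*1424, so 1/1424 is smaller: the convergent 41/16 is closer to x than 105/41.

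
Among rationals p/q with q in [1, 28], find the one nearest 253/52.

Expand x = 253/52 as a continued fraction with the Euclidean algorithm:
  253 = 4*52 + 45, so a_0 = 4.
  52 = 1*45 + 7, so a_1 = 1.
  45 = 6*7 + 3, so a_2 = 6.
  7 = 2*3 + 1, so a_3 = 2.
  3 = 3*1 + 0, so a_4 = 3.
so x = [4; 1, 6, 2, 3].
Convergents (p_i = a_i*p_{i-1} + p_{i-2}, q_i = a_i*q_{i-1} + q_{i-2} with p_{-2}=0, p_{-1}=1, q_{-2}=1, q_{-1}=0), until the denominator exceeds 28:
  i=0: a_0=4, p_0 = 4*1 + 0 = 4, q_0 = 4*0 + 1 = 1.
  i=1: a_1=1, p_1 = 1*4 + 1 = 5, q_1 = 1*1 + 0 = 1.
  i=2: a_2=6, p_2 = 6*5 + 4 = 34, q_2 = 6*1 + 1 = 7.
  i=3: a_3=2, p_3 = 2*34 + 5 = 73, q_3 = 2*7 + 1 = 15.
  i=4: a_4=3, p_4 = 3*73 + 34 = 253, q_4 = 3*15 + 7 = 52.
q_4 = 52 > 28, so the last convergent with denominator <= 28 is p_3/q_3 = 73/15.
The closest fraction with denominator <= 28 is either p_3/q_3 or the intermediate fraction (k*p_3 + p_2)/(k*q_3 + q_2) with the largest k >= 1 whose denominator stays <= 28; these approach x as k grows, and every other convergent or intermediate fraction in range is farther away.
Largest k: floor((28 - q_2)/q_3) = floor((28 - 7)/15) = 1.
That gives (1*73 + 34)/(1*15 + 7) = 107/22.
Compare the errors: |x - 73/15| = |253*15 - 73*52|/(52*15) = 1/780, and |x - 107/22| = |253*22 - 107*52|/(52*22) = 2/1144.
Cross-multiplying, 1*1144 = 1144 < 1560 = 2*780, so 1/780 is smaller: the convergent 73/15 is closer to x than 107/22.

73/15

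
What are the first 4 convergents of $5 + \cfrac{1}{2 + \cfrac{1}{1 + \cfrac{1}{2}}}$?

Using the convergent recurrence p_i = a_i*p_{i-1} + p_{i-2}, q_i = a_i*q_{i-1} + q_{i-2} with p_{-2}=0, p_{-1}=1, q_{-2}=1, q_{-1}=0:
  i=0: a_0=5, p_0 = 5*1 + 0 = 5, q_0 = 5*0 + 1 = 1.
  i=1: a_1=2, p_1 = 2*5 + 1 = 11, q_1 = 2*1 + 0 = 2.
  i=2: a_2=1, p_2 = 1*11 + 5 = 16, q_2 = 1*2 + 1 = 3.
  i=3: a_3=2, p_3 = 2*16 + 11 = 43, q_3 = 2*3 + 2 = 8.

5/1, 11/2, 16/3, 43/8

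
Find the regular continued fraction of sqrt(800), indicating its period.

Write x_i = (sqrt(800) + m_i)/d_i with (m_0, d_0) = (0, 1). a_0 = floor(sqrt(800)) = 28, since 28^2 = 784 <= 800 < 841 = 29^2.
Iterate m_{i+1} = d_i*a_i - m_i, d_{i+1} = (800 - m_{i+1}^2)/d_i, a_{i+1} = floor((a_0 + m_{i+1})/d_{i+1}):
  m_1 = 1*28 - 0 = 28, d_1 = (800 - 28^2)/1 = 16/1 = 16, a_1 = floor((28 + 28)/16) = 3.
  m_2 = 16*3 - 28 = 20, d_2 = (800 - 20^2)/16 = 400/16 = 25, a_2 = floor((28 + 20)/25) = 1.
  m_3 = 25*1 - 20 = 5, d_3 = (800 - 5^2)/25 = 775/25 = 31, a_3 = floor((28 + 5)/31) = 1.
  m_4 = 31*1 - 5 = 26, d_4 = (800 - 26^2)/31 = 124/31 = 4, a_4 = floor((28 + 26)/4) = 13.
  m_5 = 4*13 - 26 = 26, d_5 = (800 - 26^2)/4 = 124/4 = 31, a_5 = floor((28 + 26)/31) = 1.
  m_6 = 31*1 - 26 = 5, d_6 = (800 - 5^2)/31 = 775/31 = 25, a_6 = floor((28 + 5)/25) = 1.
  m_7 = 25*1 - 5 = 20, d_7 = (800 - 20^2)/25 = 400/25 = 16, a_7 = floor((28 + 20)/16) = 3.
  m_8 = 16*3 - 20 = 28, d_8 = (800 - 28^2)/16 = 16/16 = 1, a_8 = floor((28 + 28)/1) = 56.
  m_9 = 1*56 - 28 = 28, d_9 = (800 - 28^2)/1 = 16/1 = 16: (m_9, d_9) = (m_1, d_1) = (28, 16), so from here the quotients repeat a_1, ..., a_8; the period length is 8.
Hence the expansion of sqrt(800) is a_0 = 28 followed by the repeating block 3, 1, 1, 13, 1, 1, 3, 56 (period 8).

[28; (3, 1, 1, 13, 1, 1, 3, 56)]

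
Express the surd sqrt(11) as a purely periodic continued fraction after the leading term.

[3; (3, 6)]

Write x_i = (sqrt(11) + m_i)/d_i with (m_0, d_0) = (0, 1). a_0 = floor(sqrt(11)) = 3, since 3^2 = 9 <= 11 < 16 = 4^2.
Iterate m_{i+1} = d_i*a_i - m_i, d_{i+1} = (11 - m_{i+1}^2)/d_i, a_{i+1} = floor((a_0 + m_{i+1})/d_{i+1}):
  m_1 = 1*3 - 0 = 3, d_1 = (11 - 3^2)/1 = 2/1 = 2, a_1 = floor((3 + 3)/2) = 3.
  m_2 = 2*3 - 3 = 3, d_2 = (11 - 3^2)/2 = 2/2 = 1, a_2 = floor((3 + 3)/1) = 6.
  m_3 = 1*6 - 3 = 3, d_3 = (11 - 3^2)/1 = 2/1 = 2: (m_3, d_3) = (m_1, d_1) = (3, 2), so from here the quotients repeat a_1, a_2; the period length is 2.
Hence the expansion of sqrt(11) is a_0 = 3 followed by the repeating block 3, 6 (period 2).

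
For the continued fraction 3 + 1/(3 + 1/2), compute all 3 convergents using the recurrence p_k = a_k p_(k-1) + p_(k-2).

3/1, 10/3, 23/7

Using the convergent recurrence p_i = a_i*p_{i-1} + p_{i-2}, q_i = a_i*q_{i-1} + q_{i-2} with p_{-2}=0, p_{-1}=1, q_{-2}=1, q_{-1}=0:
  i=0: a_0=3, p_0 = 3*1 + 0 = 3, q_0 = 3*0 + 1 = 1.
  i=1: a_1=3, p_1 = 3*3 + 1 = 10, q_1 = 3*1 + 0 = 3.
  i=2: a_2=2, p_2 = 2*10 + 3 = 23, q_2 = 2*3 + 1 = 7.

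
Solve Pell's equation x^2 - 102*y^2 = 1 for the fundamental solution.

First expand sqrt(102) as a continued fraction. With x_i = (sqrt(102) + m_i)/d_i and (m_0, d_0) = (0, 1): a_0 = floor(sqrt(102)) = 10, since 10^2 = 100 <= 102 < 121 = 11^2.
Iterate m_{i+1} = d_i*a_i - m_i, d_{i+1} = (102 - m_{i+1}^2)/d_i, a_{i+1} = floor((a_0 + m_{i+1})/d_{i+1}):
  m_1 = 1*10 - 0 = 10, d_1 = (102 - 10^2)/1 = 2/1 = 2, a_1 = floor((10 + 10)/2) = 10.
  m_2 = 2*10 - 10 = 10, d_2 = (102 - 10^2)/2 = 2/2 = 1, a_2 = floor((10 + 10)/1) = 20.
  m_3 = 1*20 - 10 = 10, d_3 = (102 - 10^2)/1 = 2/1 = 2: (m_3, d_3) = (m_1, d_1) = (10, 2), so from here the quotients repeat a_1, a_2; the period length is 2.
So sqrt(102) = [10; (10, 20)] with period length k = 2.
k is even, so the fundamental solution of x^2 - 102y^2 = 1 is (p_{k-1}, q_{k-1}) = (p_1, q_1); compute convergents through index 1.
Convergents (p_i = a_i*p_{i-1} + p_{i-2}, q_i = a_i*q_{i-1} + q_{i-2} with p_{-2}=0, p_{-1}=1, q_{-2}=1, q_{-1}=0):
  i=0: a_0=10, p_0 = 10*1 + 0 = 10, q_0 = 10*0 + 1 = 1.
  i=1: a_1=10, p_1 = 10*10 + 1 = 101, q_1 = 10*1 + 0 = 10.
Check: 101^2 - 102*10^2 = 10201 - 10200 = 1, so (x, y) = (101, 10) solves the equation, and by the theorem it is the least positive solution.

(x, y) = (101, 10)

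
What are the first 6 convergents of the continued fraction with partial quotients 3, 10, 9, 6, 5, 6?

3/1, 31/10, 282/91, 1723/556, 8897/2871, 55105/17782

Using the convergent recurrence p_i = a_i*p_{i-1} + p_{i-2}, q_i = a_i*q_{i-1} + q_{i-2} with p_{-2}=0, p_{-1}=1, q_{-2}=1, q_{-1}=0:
  i=0: a_0=3, p_0 = 3*1 + 0 = 3, q_0 = 3*0 + 1 = 1.
  i=1: a_1=10, p_1 = 10*3 + 1 = 31, q_1 = 10*1 + 0 = 10.
  i=2: a_2=9, p_2 = 9*31 + 3 = 282, q_2 = 9*10 + 1 = 91.
  i=3: a_3=6, p_3 = 6*282 + 31 = 1723, q_3 = 6*91 + 10 = 556.
  i=4: a_4=5, p_4 = 5*1723 + 282 = 8897, q_4 = 5*556 + 91 = 2871.
  i=5: a_5=6, p_5 = 6*8897 + 1723 = 55105, q_5 = 6*2871 + 556 = 17782.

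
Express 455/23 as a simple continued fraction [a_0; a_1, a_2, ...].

Run the Euclidean algorithm on 455 and 23; the successive quotients are the partial quotients a_0, a_1, ... (each step inverts the fractional part left over by the previous one):
  455 = 19*23 + 18, so a_0 = 19.
  23 = 1*18 + 5, so a_1 = 1.
  18 = 3*5 + 3, so a_2 = 3.
  5 = 1*3 + 2, so a_3 = 1.
  3 = 1*2 + 1, so a_4 = 1.
  2 = 2*1 + 0, so a_5 = 2.
The remainder reaches 0 after 6 divisions, so the expansion has 6 partial quotients, read off in order.

[19; 1, 3, 1, 1, 2]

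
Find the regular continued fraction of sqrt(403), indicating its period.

[20; (13, 2, 1, 3, 1, 3, 1, 2, 13, 40)]

Write x_i = (sqrt(403) + m_i)/d_i with (m_0, d_0) = (0, 1). a_0 = floor(sqrt(403)) = 20, since 20^2 = 400 <= 403 < 441 = 21^2.
Iterate m_{i+1} = d_i*a_i - m_i, d_{i+1} = (403 - m_{i+1}^2)/d_i, a_{i+1} = floor((a_0 + m_{i+1})/d_{i+1}):
  m_1 = 1*20 - 0 = 20, d_1 = (403 - 20^2)/1 = 3/1 = 3, a_1 = floor((20 + 20)/3) = 13.
  m_2 = 3*13 - 20 = 19, d_2 = (403 - 19^2)/3 = 42/3 = 14, a_2 = floor((20 + 19)/14) = 2.
  m_3 = 14*2 - 19 = 9, d_3 = (403 - 9^2)/14 = 322/14 = 23, a_3 = floor((20 + 9)/23) = 1.
  m_4 = 23*1 - 9 = 14, d_4 = (403 - 14^2)/23 = 207/23 = 9, a_4 = floor((20 + 14)/9) = 3.
  m_5 = 9*3 - 14 = 13, d_5 = (403 - 13^2)/9 = 234/9 = 26, a_5 = floor((20 + 13)/26) = 1.
  m_6 = 26*1 - 13 = 13, d_6 = (403 - 13^2)/26 = 234/26 = 9, a_6 = floor((20 + 13)/9) = 3.
  m_7 = 9*3 - 13 = 14, d_7 = (403 - 14^2)/9 = 207/9 = 23, a_7 = floor((20 + 14)/23) = 1.
  m_8 = 23*1 - 14 = 9, d_8 = (403 - 9^2)/23 = 322/23 = 14, a_8 = floor((20 + 9)/14) = 2.
  m_9 = 14*2 - 9 = 19, d_9 = (403 - 19^2)/14 = 42/14 = 3, a_9 = floor((20 + 19)/3) = 13.
  m_10 = 3*13 - 19 = 20, d_10 = (403 - 20^2)/3 = 3/3 = 1, a_10 = floor((20 + 20)/1) = 40.
  m_11 = 1*40 - 20 = 20, d_11 = (403 - 20^2)/1 = 3/1 = 3: (m_11, d_11) = (m_1, d_1) = (20, 3), so from here the quotients repeat a_1, ..., a_10; the period length is 10.
Hence the expansion of sqrt(403) is a_0 = 20 followed by the repeating block 13, 2, 1, 3, 1, 3, 1, 2, 13, 40 (period 10).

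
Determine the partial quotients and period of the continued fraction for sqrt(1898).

Write x_i = (sqrt(1898) + m_i)/d_i with (m_0, d_0) = (0, 1). a_0 = floor(sqrt(1898)) = 43, since 43^2 = 1849 <= 1898 < 1936 = 44^2.
Iterate m_{i+1} = d_i*a_i - m_i, d_{i+1} = (1898 - m_{i+1}^2)/d_i, a_{i+1} = floor((a_0 + m_{i+1})/d_{i+1}):
  m_1 = 1*43 - 0 = 43, d_1 = (1898 - 43^2)/1 = 49/1 = 49, a_1 = floor((43 + 43)/49) = 1.
  m_2 = 49*1 - 43 = 6, d_2 = (1898 - 6^2)/49 = 1862/49 = 38, a_2 = floor((43 + 6)/38) = 1.
  m_3 = 38*1 - 6 = 32, d_3 = (1898 - 32^2)/38 = 874/38 = 23, a_3 = floor((43 + 32)/23) = 3.
  m_4 = 23*3 - 32 = 37, d_4 = (1898 - 37^2)/23 = 529/23 = 23, a_4 = floor((43 + 37)/23) = 3.
  m_5 = 23*3 - 37 = 32, d_5 = (1898 - 32^2)/23 = 874/23 = 38, a_5 = floor((43 + 32)/38) = 1.
  m_6 = 38*1 - 32 = 6, d_6 = (1898 - 6^2)/38 = 1862/38 = 49, a_6 = floor((43 + 6)/49) = 1.
  m_7 = 49*1 - 6 = 43, d_7 = (1898 - 43^2)/49 = 49/49 = 1, a_7 = floor((43 + 43)/1) = 86.
  m_8 = 1*86 - 43 = 43, d_8 = (1898 - 43^2)/1 = 49/1 = 49: (m_8, d_8) = (m_1, d_1) = (43, 49), so from here the quotients repeat a_1, ..., a_7; the period length is 7.
Hence the expansion of sqrt(1898) is a_0 = 43 followed by the repeating block 1, 1, 3, 3, 1, 1, 86 (period 7).

[43; (1, 1, 3, 3, 1, 1, 86)]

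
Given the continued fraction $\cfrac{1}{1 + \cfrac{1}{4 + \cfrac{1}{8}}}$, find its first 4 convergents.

Using the convergent recurrence p_i = a_i*p_{i-1} + p_{i-2}, q_i = a_i*q_{i-1} + q_{i-2} with p_{-2}=0, p_{-1}=1, q_{-2}=1, q_{-1}=0:
  i=0: a_0=0, p_0 = 0*1 + 0 = 0, q_0 = 0*0 + 1 = 1.
  i=1: a_1=1, p_1 = 1*0 + 1 = 1, q_1 = 1*1 + 0 = 1.
  i=2: a_2=4, p_2 = 4*1 + 0 = 4, q_2 = 4*1 + 1 = 5.
  i=3: a_3=8, p_3 = 8*4 + 1 = 33, q_3 = 8*5 + 1 = 41.

0/1, 1/1, 4/5, 33/41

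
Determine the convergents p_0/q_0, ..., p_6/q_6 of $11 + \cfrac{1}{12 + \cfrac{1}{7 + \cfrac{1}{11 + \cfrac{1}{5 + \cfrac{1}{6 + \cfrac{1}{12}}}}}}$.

11/1, 133/12, 942/85, 10495/947, 53417/4820, 330997/29867, 4025381/363224

Using the convergent recurrence p_i = a_i*p_{i-1} + p_{i-2}, q_i = a_i*q_{i-1} + q_{i-2} with p_{-2}=0, p_{-1}=1, q_{-2}=1, q_{-1}=0:
  i=0: a_0=11, p_0 = 11*1 + 0 = 11, q_0 = 11*0 + 1 = 1.
  i=1: a_1=12, p_1 = 12*11 + 1 = 133, q_1 = 12*1 + 0 = 12.
  i=2: a_2=7, p_2 = 7*133 + 11 = 942, q_2 = 7*12 + 1 = 85.
  i=3: a_3=11, p_3 = 11*942 + 133 = 10495, q_3 = 11*85 + 12 = 947.
  i=4: a_4=5, p_4 = 5*10495 + 942 = 53417, q_4 = 5*947 + 85 = 4820.
  i=5: a_5=6, p_5 = 6*53417 + 10495 = 330997, q_5 = 6*4820 + 947 = 29867.
  i=6: a_6=12, p_6 = 12*330997 + 53417 = 4025381, q_6 = 12*29867 + 4820 = 363224.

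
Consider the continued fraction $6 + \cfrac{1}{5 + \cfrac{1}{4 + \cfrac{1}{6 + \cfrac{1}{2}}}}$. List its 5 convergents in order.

6/1, 31/5, 130/21, 811/131, 1752/283

Using the convergent recurrence p_i = a_i*p_{i-1} + p_{i-2}, q_i = a_i*q_{i-1} + q_{i-2} with p_{-2}=0, p_{-1}=1, q_{-2}=1, q_{-1}=0:
  i=0: a_0=6, p_0 = 6*1 + 0 = 6, q_0 = 6*0 + 1 = 1.
  i=1: a_1=5, p_1 = 5*6 + 1 = 31, q_1 = 5*1 + 0 = 5.
  i=2: a_2=4, p_2 = 4*31 + 6 = 130, q_2 = 4*5 + 1 = 21.
  i=3: a_3=6, p_3 = 6*130 + 31 = 811, q_3 = 6*21 + 5 = 131.
  i=4: a_4=2, p_4 = 2*811 + 130 = 1752, q_4 = 2*131 + 21 = 283.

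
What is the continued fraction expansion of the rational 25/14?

[1; 1, 3, 1, 2]

Run the Euclidean algorithm on 25 and 14; the successive quotients are the partial quotients a_0, a_1, ... (each step inverts the fractional part left over by the previous one):
  25 = 1*14 + 11, so a_0 = 1.
  14 = 1*11 + 3, so a_1 = 1.
  11 = 3*3 + 2, so a_2 = 3.
  3 = 1*2 + 1, so a_3 = 1.
  2 = 2*1 + 0, so a_4 = 2.
The remainder reaches 0 after 5 divisions, so the expansion has 5 partial quotients, read off in order.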